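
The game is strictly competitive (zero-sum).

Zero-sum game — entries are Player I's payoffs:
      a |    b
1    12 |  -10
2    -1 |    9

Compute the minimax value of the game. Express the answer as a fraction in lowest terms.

Row minima are -10 and -1, so Player I's maximin is -1; column maxima are 12 and 9, so Player II's minimax is 9. These differ, so the equilibrium is in mixed strategies.
Let Player I play 1 with probability p. Player II is indifferent when 12p − (1−p) = −10p + 9(1−p), giving p = 5/16.
Let Player II play a with probability q. Player I is indifferent when 12q − 10(1−q) = −q + 9(1−q), giving q = 19/32.
The value is 12·(19/32) + (-10)·(13/32) = 49/16.

49/16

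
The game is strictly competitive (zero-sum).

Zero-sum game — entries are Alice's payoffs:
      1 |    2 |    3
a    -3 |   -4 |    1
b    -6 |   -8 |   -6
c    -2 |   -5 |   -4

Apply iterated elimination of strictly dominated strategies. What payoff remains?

Row b is strictly dominated by row a (-3>-6, -4>-8, 1>-6); eliminate b.
Column 3 is strictly dominated by 2 for Bob (-4<1, -5<-4); eliminate 3.
Column 1 is strictly dominated by 2 for Bob (-4<-3, -5<-2); eliminate 1.
Row c is strictly dominated by row a (-4>-5); eliminate c.
Only (a, 2) remains, with payoff -4.

-4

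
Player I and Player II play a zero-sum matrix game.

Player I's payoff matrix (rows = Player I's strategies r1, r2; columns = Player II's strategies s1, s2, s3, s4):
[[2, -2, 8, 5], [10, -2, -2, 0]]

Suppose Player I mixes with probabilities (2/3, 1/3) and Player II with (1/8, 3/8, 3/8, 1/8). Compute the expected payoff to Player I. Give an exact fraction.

2

Against (1/8, 3/8, 3/8, 1/8), each row's expected payoff is r1: 25/8; r2: -1/4.
Taking the (2/3, 1/3)-weighted average: (2/3)·(25/8) + (1/3)·(-1/4) = 2.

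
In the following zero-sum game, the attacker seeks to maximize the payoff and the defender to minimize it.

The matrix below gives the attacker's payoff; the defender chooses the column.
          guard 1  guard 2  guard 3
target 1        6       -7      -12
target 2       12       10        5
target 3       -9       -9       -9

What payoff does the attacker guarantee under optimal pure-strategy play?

5

Row minima: -12, 5, -9 → the attacker's maximin is 5.
Column maxima: 12, 10, 5 → the defender's minimax is 5.
They coincide at (target 2, guard 3), so the value is 5.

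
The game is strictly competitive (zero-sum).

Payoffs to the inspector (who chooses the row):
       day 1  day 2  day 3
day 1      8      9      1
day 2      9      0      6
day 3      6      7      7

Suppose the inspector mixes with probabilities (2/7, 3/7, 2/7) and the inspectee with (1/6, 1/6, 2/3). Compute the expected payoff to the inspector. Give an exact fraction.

223/42

Against (1/6, 1/6, 2/3), each row's expected payoff is day 1: 7/2; day 2: 11/2; day 3: 41/6.
Taking the (2/7, 3/7, 2/7)-weighted average: (2/7)·(7/2) + (3/7)·(11/2) + (2/7)·(41/6) = 223/42.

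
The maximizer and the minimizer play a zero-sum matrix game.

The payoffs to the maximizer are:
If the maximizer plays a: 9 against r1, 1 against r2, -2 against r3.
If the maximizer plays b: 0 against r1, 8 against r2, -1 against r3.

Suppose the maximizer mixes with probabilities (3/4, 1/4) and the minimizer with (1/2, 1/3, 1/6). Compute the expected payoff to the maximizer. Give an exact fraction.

4

Against (1/2, 1/3, 1/6), each row's expected payoff is a: 9/2; b: 5/2.
Taking the (3/4, 1/4)-weighted average: (3/4)·(9/2) + (1/4)·(5/2) = 4.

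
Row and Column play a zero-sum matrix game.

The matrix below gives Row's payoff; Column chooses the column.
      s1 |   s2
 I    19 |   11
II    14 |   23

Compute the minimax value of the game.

283/17

Row minima are 11 and 14, so Row's maximin is 14; column maxima are 19 and 23, so Column's minimax is 19. These differ, so the equilibrium is in mixed strategies.
Let Row play I with probability p. Column is indifferent when 19p + 14(1−p) = 11p + 23(1−p), giving p = 9/17.
Let Column play s1 with probability q. Row is indifferent when 19q + 11(1−q) = 14q + 23(1−q), giving q = 12/17.
The value is 19·(12/17) + (11)·(5/17) = 283/17.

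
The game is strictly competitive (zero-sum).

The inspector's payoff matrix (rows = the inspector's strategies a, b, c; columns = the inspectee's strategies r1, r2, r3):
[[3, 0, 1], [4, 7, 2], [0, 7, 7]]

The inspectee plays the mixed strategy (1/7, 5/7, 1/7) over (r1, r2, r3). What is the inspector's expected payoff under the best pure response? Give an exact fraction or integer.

a: (3)·(1/7) + (0)·(5/7) + (1)·(1/7) = 4/7.
b: (4)·(1/7) + (7)·(5/7) + (2)·(1/7) = 41/7.
c: (0)·(1/7) + (7)·(5/7) + (7)·(1/7) = 6.
The best pure response is c with expected payoff 6.

6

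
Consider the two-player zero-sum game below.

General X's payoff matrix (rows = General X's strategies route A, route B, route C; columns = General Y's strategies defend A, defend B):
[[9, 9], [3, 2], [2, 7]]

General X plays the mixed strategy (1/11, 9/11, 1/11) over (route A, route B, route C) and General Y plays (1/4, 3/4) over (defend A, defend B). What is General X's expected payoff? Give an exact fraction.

Against (1/4, 3/4), each row's expected payoff is route A: 9; route B: 9/4; route C: 23/4.
Taking the (1/11, 9/11, 1/11)-weighted average: (1/11)·(9) + (9/11)·(9/4) + (1/11)·(23/4) = 35/11.

35/11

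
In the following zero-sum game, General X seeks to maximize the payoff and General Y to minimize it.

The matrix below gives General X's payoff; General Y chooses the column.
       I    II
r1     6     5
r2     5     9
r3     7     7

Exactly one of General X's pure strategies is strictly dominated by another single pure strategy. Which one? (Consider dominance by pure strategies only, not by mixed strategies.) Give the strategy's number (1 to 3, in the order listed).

Compare r1 with r3: 7 > 6, 7 > 5.
So r3 strictly dominates r1 for General X; r1 is strictly dominated.

1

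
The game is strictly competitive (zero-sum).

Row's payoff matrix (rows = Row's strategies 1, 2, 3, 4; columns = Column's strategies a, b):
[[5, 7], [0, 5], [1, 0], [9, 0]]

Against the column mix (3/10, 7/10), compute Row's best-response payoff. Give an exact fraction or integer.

32/5

1: (5)·(3/10) + (7)·(7/10) = 32/5.
2: (0)·(3/10) + (5)·(7/10) = 7/2.
3: (1)·(3/10) + (0)·(7/10) = 3/10.
4: (9)·(3/10) + (0)·(7/10) = 27/10.
The best pure response is 1 with expected payoff 32/5.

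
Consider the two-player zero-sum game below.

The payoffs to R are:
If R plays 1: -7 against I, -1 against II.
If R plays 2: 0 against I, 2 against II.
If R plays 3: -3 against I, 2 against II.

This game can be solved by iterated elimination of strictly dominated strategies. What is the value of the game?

Column II is strictly dominated by I for C (-7<-1, 0<2, -3<2); eliminate II.
Row 1 is strictly dominated by row 2 (0>-7); eliminate 1.
Row 3 is strictly dominated by row 2 (0>-3); eliminate 3.
Only (2, I) remains, with payoff 0.

0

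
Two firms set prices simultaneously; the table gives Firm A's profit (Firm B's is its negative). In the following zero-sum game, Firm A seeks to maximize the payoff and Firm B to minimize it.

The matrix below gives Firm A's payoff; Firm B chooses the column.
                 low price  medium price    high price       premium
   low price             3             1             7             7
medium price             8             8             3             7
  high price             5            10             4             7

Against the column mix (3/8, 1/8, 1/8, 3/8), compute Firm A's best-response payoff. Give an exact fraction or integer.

low price: (3)·(3/8) + (1)·(1/8) + (7)·(1/8) + (7)·(3/8) = 19/4.
medium price: (8)·(3/8) + (8)·(1/8) + (3)·(1/8) + (7)·(3/8) = 7.
high price: (5)·(3/8) + (10)·(1/8) + (4)·(1/8) + (7)·(3/8) = 25/4.
The best pure response is medium price with expected payoff 7.

7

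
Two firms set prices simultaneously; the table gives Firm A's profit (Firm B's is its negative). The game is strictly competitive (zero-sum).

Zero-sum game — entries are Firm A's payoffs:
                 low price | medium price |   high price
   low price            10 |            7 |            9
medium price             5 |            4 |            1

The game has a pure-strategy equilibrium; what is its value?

7

Row minima: 7, 1 → Firm A's maximin is 7.
Column maxima: 10, 7, 9 → Firm B's minimax is 7.
They coincide at (low price, medium price), so the value is 7.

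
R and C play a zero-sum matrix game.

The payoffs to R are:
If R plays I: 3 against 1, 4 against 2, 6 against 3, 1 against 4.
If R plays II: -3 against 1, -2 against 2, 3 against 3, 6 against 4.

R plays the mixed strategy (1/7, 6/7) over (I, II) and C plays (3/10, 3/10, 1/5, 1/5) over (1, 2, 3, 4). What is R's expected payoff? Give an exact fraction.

53/70

Against (3/10, 3/10, 1/5, 1/5), each row's expected payoff is I: 7/2; II: 3/10.
Taking the (1/7, 6/7)-weighted average: (1/7)·(7/2) + (6/7)·(3/10) = 53/70.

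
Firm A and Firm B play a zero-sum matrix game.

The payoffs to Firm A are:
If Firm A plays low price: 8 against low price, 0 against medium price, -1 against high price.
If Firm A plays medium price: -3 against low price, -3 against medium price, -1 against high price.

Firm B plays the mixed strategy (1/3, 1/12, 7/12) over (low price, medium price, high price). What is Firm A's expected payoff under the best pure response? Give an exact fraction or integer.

low price: (8)·(1/3) + (0)·(1/12) + (-1)·(7/12) = 25/12.
medium price: (-3)·(1/3) + (-3)·(1/12) + (-1)·(7/12) = -11/6.
The best pure response is low price with expected payoff 25/12.

25/12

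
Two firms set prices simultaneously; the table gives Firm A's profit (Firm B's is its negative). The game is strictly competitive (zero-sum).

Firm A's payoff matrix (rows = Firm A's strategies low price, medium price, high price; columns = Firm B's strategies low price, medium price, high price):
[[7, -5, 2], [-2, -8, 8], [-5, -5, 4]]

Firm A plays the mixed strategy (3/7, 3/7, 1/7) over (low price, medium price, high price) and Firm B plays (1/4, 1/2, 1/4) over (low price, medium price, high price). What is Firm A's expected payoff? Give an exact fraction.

-11/7

Against (1/4, 1/2, 1/4), each row's expected payoff is low price: -1/4; medium price: -5/2; high price: -11/4.
Taking the (3/7, 3/7, 1/7)-weighted average: (3/7)·(-1/4) + (3/7)·(-5/2) + (1/7)·(-11/4) = -11/7.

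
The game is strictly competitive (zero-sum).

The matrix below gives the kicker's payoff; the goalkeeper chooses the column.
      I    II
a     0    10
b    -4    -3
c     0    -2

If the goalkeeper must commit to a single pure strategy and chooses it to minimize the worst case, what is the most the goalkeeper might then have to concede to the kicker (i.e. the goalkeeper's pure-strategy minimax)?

0

The worst case (largest entry) in each column is I: 0, II: 10.
The best (smallest) of these is 0.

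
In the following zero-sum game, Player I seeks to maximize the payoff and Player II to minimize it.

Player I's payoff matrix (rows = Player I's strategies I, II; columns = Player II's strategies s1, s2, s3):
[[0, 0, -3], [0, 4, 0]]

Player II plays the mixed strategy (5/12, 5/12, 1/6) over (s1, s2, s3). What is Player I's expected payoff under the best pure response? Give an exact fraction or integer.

5/3

I: (0)·(5/12) + (0)·(5/12) + (-3)·(1/6) = -1/2.
II: (0)·(5/12) + (4)·(5/12) + (0)·(1/6) = 5/3.
The best pure response is II with expected payoff 5/3.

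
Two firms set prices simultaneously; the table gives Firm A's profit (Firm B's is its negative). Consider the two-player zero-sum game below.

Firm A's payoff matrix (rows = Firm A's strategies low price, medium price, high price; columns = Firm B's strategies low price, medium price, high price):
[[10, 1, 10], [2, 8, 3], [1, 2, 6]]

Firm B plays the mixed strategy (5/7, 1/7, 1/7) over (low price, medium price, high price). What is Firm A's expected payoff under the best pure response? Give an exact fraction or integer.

low price: (10)·(5/7) + (1)·(1/7) + (10)·(1/7) = 61/7.
medium price: (2)·(5/7) + (8)·(1/7) + (3)·(1/7) = 3.
high price: (1)·(5/7) + (2)·(1/7) + (6)·(1/7) = 13/7.
The best pure response is low price with expected payoff 61/7.

61/7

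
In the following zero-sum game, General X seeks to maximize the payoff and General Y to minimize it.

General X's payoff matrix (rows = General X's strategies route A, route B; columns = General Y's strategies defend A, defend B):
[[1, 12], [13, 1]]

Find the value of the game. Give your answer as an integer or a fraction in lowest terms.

155/23

Row minima are 1 and 1, so General X's maximin is 1; column maxima are 13 and 12, so General Y's minimax is 12. These differ, so the equilibrium is in mixed strategies.
Let General X play route A with probability p. General Y is indifferent when p + 13(1−p) = 12p + (1−p), giving p = 12/23.
Let General Y play defend A with probability q. General X is indifferent when q + 12(1−q) = 13q + (1−q), giving q = 11/23.
The value is 1·(11/23) + (12)·(12/23) = 155/23.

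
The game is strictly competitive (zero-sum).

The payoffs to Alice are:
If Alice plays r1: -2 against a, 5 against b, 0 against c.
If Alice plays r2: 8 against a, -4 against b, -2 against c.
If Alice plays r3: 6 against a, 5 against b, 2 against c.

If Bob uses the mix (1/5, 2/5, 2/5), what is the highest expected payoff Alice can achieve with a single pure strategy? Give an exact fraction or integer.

r1: (-2)·(1/5) + (5)·(2/5) + (0)·(2/5) = 8/5.
r2: (8)·(1/5) + (-4)·(2/5) + (-2)·(2/5) = -4/5.
r3: (6)·(1/5) + (5)·(2/5) + (2)·(2/5) = 4.
The best pure response is r3 with expected payoff 4.

4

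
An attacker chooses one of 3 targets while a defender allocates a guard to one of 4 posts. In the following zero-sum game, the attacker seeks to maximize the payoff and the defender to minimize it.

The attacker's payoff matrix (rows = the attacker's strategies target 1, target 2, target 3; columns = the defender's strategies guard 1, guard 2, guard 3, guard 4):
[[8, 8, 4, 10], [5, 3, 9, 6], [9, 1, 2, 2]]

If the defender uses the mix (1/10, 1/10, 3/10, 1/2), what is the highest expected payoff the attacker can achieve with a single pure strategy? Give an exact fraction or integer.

target 1: (8)·(1/10) + (8)·(1/10) + (4)·(3/10) + (10)·(1/2) = 39/5.
target 2: (5)·(1/10) + (3)·(1/10) + (9)·(3/10) + (6)·(1/2) = 13/2.
target 3: (9)·(1/10) + (1)·(1/10) + (2)·(3/10) + (2)·(1/2) = 13/5.
The best pure response is target 1 with expected payoff 39/5.

39/5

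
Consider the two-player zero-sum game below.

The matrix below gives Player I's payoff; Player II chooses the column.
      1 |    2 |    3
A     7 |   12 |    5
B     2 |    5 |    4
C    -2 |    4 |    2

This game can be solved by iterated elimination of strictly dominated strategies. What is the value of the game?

5

Column 2 is strictly dominated by 1 for Player II (7<12, 2<5, -2<4); eliminate 2.
Row C is strictly dominated by row A (7>-2, 5>2); eliminate C.
Row B is strictly dominated by row A (7>2, 5>4); eliminate B.
Column 1 is strictly dominated by 3 for Player II (5<7); eliminate 1.
Only (A, 3) remains, with payoff 5.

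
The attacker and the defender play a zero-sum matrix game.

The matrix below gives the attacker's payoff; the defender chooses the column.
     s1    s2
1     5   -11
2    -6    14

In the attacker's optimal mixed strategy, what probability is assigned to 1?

5/9

Row minima are -11 and -6, so the attacker's maximin is -6; column maxima are 5 and 14, so the defender's minimax is 5. These differ, so the equilibrium is in mixed strategies.
Let the attacker play 1 with probability p. The defender is indifferent when 5p − 6(1−p) = −11p + 14(1−p), giving p = 5/9.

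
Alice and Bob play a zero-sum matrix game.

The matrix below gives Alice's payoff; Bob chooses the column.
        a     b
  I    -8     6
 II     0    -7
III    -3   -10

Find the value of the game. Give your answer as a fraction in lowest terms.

-8/3

Row III is strictly dominated by row II, so Alice never plays it.
The remaining 2×2 game on (I, II) × (a, b) has no saddle point. Let Alice play I with probability p; indifference gives −8p = 6p − 7(1−p), so p = 1/3.
Similarly Bob's optimal q on a is 13/21, and the value is -8·(13/21) + (6)·(8/21) = -8/3.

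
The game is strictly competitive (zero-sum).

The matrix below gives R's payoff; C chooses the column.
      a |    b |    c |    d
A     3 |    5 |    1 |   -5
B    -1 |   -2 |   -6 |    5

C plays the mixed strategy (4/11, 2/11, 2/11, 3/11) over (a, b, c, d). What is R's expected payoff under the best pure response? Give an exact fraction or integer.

A: (3)·(4/11) + (5)·(2/11) + (1)·(2/11) + (-5)·(3/11) = 9/11.
B: (-1)·(4/11) + (-2)·(2/11) + (-6)·(2/11) + (5)·(3/11) = -5/11.
The best pure response is A with expected payoff 9/11.

9/11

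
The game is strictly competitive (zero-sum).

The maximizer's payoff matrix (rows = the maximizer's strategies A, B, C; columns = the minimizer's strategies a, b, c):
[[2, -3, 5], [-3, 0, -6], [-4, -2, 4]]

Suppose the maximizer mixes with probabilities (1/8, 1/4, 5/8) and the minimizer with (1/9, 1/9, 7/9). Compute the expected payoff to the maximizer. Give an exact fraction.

Against (1/9, 1/9, 7/9), each row's expected payoff is A: 34/9; B: -5; C: 22/9.
Taking the (1/8, 1/4, 5/8)-weighted average: (1/8)·(34/9) + (1/4)·(-5) + (5/8)·(22/9) = 3/4.

3/4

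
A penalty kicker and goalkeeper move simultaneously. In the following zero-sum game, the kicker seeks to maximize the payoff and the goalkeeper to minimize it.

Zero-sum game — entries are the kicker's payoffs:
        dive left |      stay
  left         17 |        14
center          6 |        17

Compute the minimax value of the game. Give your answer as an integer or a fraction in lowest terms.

205/14

Row minima are 14 and 6, so the kicker's maximin is 14; column maxima are 17 and 17, so the goalkeeper's minimax is 17. These differ, so the equilibrium is in mixed strategies.
Let the kicker play left with probability p. The goalkeeper is indifferent when 17p + 6(1−p) = 14p + 17(1−p), giving p = 11/14.
Let the goalkeeper play dive left with probability q. The kicker is indifferent when 17q + 14(1−q) = 6q + 17(1−q), giving q = 3/14.
The value is 17·(3/14) + (14)·(11/14) = 205/14.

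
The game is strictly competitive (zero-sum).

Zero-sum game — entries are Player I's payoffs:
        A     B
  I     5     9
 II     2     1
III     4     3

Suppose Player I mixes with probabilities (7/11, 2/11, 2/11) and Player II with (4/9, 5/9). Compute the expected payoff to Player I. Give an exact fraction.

181/33

Against (4/9, 5/9), each row's expected payoff is I: 65/9; II: 13/9; III: 31/9.
Taking the (7/11, 2/11, 2/11)-weighted average: (7/11)·(65/9) + (2/11)·(13/9) + (2/11)·(31/9) = 181/33.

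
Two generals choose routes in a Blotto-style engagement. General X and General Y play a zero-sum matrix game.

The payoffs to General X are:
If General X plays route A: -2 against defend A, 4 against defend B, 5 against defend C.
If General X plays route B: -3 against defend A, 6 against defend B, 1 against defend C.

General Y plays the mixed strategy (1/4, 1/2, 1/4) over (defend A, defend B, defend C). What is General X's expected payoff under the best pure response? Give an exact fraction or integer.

11/4

route A: (-2)·(1/4) + (4)·(1/2) + (5)·(1/4) = 11/4.
route B: (-3)·(1/4) + (6)·(1/2) + (1)·(1/4) = 5/2.
The best pure response is route A with expected payoff 11/4.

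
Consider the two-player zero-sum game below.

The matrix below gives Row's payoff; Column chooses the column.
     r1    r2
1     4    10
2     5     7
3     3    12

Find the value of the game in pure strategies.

Row minima: 4, 5, 3 → Row's maximin is 5.
Column maxima: 5, 12 → Column's minimax is 5.
They coincide at (2, r1), so the value is 5.

5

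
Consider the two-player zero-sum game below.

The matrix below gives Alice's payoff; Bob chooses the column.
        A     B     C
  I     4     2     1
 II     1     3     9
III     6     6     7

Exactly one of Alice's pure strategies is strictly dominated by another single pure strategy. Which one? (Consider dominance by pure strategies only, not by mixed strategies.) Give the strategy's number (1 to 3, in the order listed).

Compare I with III: 6 > 4, 6 > 2, 7 > 1.
So III strictly dominates I for Alice; I is strictly dominated.

1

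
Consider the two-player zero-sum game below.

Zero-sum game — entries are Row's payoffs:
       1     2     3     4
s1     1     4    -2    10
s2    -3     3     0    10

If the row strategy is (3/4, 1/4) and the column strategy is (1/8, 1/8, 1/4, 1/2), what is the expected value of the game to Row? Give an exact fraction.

Against (1/8, 1/8, 1/4, 1/2), each row's expected payoff is s1: 41/8; s2: 5.
Taking the (3/4, 1/4)-weighted average: (3/4)·(41/8) + (1/4)·(5) = 163/32.

163/32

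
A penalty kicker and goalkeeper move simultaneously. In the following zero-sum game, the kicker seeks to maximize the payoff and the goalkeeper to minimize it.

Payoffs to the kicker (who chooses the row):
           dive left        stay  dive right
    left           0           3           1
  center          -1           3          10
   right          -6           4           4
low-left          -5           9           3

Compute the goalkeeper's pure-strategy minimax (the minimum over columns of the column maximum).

The worst case (largest entry) in each column is dive left: 0, stay: 9, dive right: 10.
The best (smallest) of these is 0.

0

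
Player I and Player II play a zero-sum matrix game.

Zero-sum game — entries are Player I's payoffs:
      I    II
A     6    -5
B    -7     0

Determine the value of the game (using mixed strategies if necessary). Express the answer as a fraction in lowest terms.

Row minima are -5 and -7, so Player I's maximin is -5; column maxima are 6 and 0, so Player II's minimax is 0. These differ, so the equilibrium is in mixed strategies.
Let Player I play A with probability p. Player II is indifferent when 6p − 7(1−p) = −5p, giving p = 7/18.
Let Player II play I with probability q. Player I is indifferent when 6q − 5(1−q) = −7q, giving q = 5/18.
The value is 6·(5/18) + (-5)·(13/18) = -35/18.

-35/18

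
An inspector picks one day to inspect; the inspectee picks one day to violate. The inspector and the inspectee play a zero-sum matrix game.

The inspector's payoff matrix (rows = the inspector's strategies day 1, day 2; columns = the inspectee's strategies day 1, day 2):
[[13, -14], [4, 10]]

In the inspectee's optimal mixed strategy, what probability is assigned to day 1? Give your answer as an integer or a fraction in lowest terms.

Row minima are -14 and 4, so the inspector's maximin is 4; column maxima are 13 and 10, so the inspectee's minimax is 10. These differ, so the equilibrium is in mixed strategies.
Let the inspectee play day 1 with probability q. The inspector is indifferent when 13q − 14(1−q) = 4q + 10(1−q), giving q = 8/11.

8/11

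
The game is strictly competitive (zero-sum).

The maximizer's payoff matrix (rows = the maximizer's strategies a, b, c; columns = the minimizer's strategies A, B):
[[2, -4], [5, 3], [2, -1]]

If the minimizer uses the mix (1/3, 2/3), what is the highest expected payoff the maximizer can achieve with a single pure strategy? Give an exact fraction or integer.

a: (2)·(1/3) + (-4)·(2/3) = -2.
b: (5)·(1/3) + (3)·(2/3) = 11/3.
c: (2)·(1/3) + (-1)·(2/3) = 0.
The best pure response is b with expected payoff 11/3.

11/3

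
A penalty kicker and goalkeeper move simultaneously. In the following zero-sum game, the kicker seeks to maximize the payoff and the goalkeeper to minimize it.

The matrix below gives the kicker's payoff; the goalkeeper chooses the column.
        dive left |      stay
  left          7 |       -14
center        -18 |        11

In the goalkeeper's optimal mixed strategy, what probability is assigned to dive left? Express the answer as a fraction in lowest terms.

1/2

Row minima are -14 and -18, so the kicker's maximin is -14; column maxima are 7 and 11, so the goalkeeper's minimax is 7. These differ, so the equilibrium is in mixed strategies.
Let the goalkeeper play dive left with probability q. The kicker is indifferent when 7q − 14(1−q) = −18q + 11(1−q), giving q = 1/2.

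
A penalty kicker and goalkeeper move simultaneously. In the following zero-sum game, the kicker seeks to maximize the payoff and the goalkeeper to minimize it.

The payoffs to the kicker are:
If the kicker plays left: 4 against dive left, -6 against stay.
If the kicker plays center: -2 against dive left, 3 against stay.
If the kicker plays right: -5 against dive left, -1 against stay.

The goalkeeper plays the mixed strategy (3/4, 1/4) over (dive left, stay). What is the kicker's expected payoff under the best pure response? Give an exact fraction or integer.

left: (4)·(3/4) + (-6)·(1/4) = 3/2.
center: (-2)·(3/4) + (3)·(1/4) = -3/4.
right: (-5)·(3/4) + (-1)·(1/4) = -4.
The best pure response is left with expected payoff 3/2.

3/2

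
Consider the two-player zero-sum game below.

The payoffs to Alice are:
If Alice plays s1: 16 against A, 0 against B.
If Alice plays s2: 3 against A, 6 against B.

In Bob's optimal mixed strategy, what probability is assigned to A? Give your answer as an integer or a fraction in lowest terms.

Row minima are 0 and 3, so Alice's maximin is 3; column maxima are 16 and 6, so Bob's minimax is 6. These differ, so the equilibrium is in mixed strategies.
Let Bob play A with probability q. Alice is indifferent when 16q = 3q + 6(1−q), giving q = 6/19.

6/19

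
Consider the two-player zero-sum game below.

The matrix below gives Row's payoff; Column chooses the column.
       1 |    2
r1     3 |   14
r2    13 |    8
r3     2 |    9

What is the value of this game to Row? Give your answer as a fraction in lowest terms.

79/8

Row r3 is strictly dominated by row r1, so Row never plays it.
The remaining 2×2 game on (r1, r2) × (1, 2) has no saddle point. Let Row play r1 with probability p; indifference gives 3p + 13(1−p) = 14p + 8(1−p), so p = 5/16.
Similarly Column's optimal q on 1 is 3/8, and the value is 3·(3/8) + (14)·(5/8) = 79/8.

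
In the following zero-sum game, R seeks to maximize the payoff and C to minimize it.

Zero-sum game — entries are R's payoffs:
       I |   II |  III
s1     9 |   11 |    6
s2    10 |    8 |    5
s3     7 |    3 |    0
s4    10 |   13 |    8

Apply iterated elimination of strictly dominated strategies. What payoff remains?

Column II is strictly dominated by III for C (6<11, 5<8, 0<3, 8<13); eliminate II.
Column I is strictly dominated by III for C (6<9, 5<10, 0<7, 8<10); eliminate I.
Row s2 is strictly dominated by row s1 (6>5); eliminate s2.
Row s3 is strictly dominated by row s1 (6>0); eliminate s3.
Row s1 is strictly dominated by row s4 (8>6); eliminate s1.
Only (s4, III) remains, with payoff 8.

8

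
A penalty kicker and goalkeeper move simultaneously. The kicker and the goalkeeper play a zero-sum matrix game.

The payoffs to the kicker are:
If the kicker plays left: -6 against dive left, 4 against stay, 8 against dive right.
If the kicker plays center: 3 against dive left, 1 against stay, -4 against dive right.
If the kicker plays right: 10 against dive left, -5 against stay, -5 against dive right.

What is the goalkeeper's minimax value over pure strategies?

The worst case (largest entry) in each column is dive left: 10, stay: 4, dive right: 8.
The best (smallest) of these is 4.

4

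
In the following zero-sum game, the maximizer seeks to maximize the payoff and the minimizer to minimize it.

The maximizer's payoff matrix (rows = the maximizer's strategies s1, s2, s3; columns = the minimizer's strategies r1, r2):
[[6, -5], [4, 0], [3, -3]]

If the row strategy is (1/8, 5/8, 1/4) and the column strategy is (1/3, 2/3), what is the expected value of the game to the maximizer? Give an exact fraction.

Against (1/3, 2/3), each row's expected payoff is s1: -4/3; s2: 4/3; s3: -1.
Taking the (1/8, 5/8, 1/4)-weighted average: (1/8)·(-4/3) + (5/8)·(4/3) + (1/4)·(-1) = 5/12.

5/12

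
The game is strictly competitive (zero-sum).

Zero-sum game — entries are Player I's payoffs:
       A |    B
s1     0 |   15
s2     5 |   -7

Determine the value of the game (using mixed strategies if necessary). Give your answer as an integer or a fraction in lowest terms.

25/9

Row minima are 0 and -7, so Player I's maximin is 0; column maxima are 5 and 15, so Player II's minimax is 5. These differ, so the equilibrium is in mixed strategies.
Let Player I play s1 with probability p. Player II is indifferent when 5(1−p) = 15p − 7(1−p), giving p = 4/9.
Let Player II play A with probability q. Player I is indifferent when 15(1−q) = 5q − 7(1−q), giving q = 22/27.
The value is 0·(22/27) + (15)·(5/27) = 25/9.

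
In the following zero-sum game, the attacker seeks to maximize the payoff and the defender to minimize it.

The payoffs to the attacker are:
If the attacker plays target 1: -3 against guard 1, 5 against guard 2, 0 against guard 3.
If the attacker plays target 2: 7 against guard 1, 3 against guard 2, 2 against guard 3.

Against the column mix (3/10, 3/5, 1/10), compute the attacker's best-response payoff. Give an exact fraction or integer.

target 1: (-3)·(3/10) + (5)·(3/5) + (0)·(1/10) = 21/10.
target 2: (7)·(3/10) + (3)·(3/5) + (2)·(1/10) = 41/10.
The best pure response is target 2 with expected payoff 41/10.

41/10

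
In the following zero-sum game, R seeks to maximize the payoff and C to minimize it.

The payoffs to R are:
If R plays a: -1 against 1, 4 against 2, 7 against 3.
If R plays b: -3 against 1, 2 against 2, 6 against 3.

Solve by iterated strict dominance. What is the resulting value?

-1

Row b is strictly dominated by row a (-1>-3, 4>2, 7>6); eliminate b.
Column 3 is strictly dominated by 1 for C (-1<7); eliminate 3.
Column 2 is strictly dominated by 1 for C (-1<4); eliminate 2.
Only (a, 1) remains, with payoff -1.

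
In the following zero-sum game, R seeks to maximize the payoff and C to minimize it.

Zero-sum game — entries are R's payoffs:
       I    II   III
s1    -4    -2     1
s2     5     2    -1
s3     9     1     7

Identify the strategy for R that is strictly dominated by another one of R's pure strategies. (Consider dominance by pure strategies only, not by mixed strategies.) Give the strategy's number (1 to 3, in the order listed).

1

Compare s1 with s3: 9 > -4, 1 > -2, 7 > 1.
So s3 strictly dominates s1 for R; s1 is strictly dominated.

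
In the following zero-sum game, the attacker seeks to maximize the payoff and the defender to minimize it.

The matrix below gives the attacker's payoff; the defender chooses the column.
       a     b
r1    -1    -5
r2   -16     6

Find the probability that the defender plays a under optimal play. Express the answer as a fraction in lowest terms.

11/26

Row minima are -5 and -16, so the attacker's maximin is -5; column maxima are -1 and 6, so the defender's minimax is -1. These differ, so the equilibrium is in mixed strategies.
Let the defender play a with probability q. The attacker is indifferent when −q − 5(1−q) = −16q + 6(1−q), giving q = 11/26.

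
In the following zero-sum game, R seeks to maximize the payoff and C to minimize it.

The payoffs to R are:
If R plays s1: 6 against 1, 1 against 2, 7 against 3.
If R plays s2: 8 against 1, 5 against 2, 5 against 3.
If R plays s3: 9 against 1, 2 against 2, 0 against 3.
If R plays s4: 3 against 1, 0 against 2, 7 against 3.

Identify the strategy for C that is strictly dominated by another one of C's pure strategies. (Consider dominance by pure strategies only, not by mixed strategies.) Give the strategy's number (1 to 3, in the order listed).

C prefers columns that give R less. Compare 1 with 2: 1 < 6, 5 < 8, 2 < 9, 0 < 3.
So 2 strictly dominates 1 for C; 1 is strictly dominated.

1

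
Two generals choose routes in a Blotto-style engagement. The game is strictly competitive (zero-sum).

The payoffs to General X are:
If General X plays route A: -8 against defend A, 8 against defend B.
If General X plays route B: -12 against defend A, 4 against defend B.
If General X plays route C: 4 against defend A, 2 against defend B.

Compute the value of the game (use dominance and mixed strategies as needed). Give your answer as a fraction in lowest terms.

Row route B is strictly dominated by row route A, so General X never plays it.
The remaining 2×2 game on (route A, route C) × (defend A, defend B) has no saddle point. Let General X play route A with probability p; indifference gives −8p + 4(1−p) = 8p + 2(1−p), so p = 1/9.
Similarly General Y's optimal q on defend A is 1/3, and the value is -8·(1/3) + (8)·(2/3) = 8/3.

8/3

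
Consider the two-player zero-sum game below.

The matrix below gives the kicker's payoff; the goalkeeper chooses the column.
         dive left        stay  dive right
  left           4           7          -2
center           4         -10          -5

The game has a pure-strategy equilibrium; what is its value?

-2

Row minima: -2, -10 → the kicker's maximin is -2.
Column maxima: 4, 7, -2 → the goalkeeper's minimax is -2.
They coincide at (left, dive right), so the value is -2.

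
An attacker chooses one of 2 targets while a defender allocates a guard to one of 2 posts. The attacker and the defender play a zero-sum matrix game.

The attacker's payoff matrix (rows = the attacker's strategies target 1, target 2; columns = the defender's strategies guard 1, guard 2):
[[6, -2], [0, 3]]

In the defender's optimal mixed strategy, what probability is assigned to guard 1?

5/11

Row minima are -2 and 0, so the attacker's maximin is 0; column maxima are 6 and 3, so the defender's minimax is 3. These differ, so the equilibrium is in mixed strategies.
Let the defender play guard 1 with probability q. The attacker is indifferent when 6q − 2(1−q) = 3(1−q), giving q = 5/11.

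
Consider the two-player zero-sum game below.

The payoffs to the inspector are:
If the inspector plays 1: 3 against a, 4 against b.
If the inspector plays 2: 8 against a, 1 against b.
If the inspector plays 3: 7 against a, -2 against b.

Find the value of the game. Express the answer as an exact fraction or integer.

29/8

Row 3 is strictly dominated by row 2, so the inspector never plays it.
The remaining 2×2 game on (1, 2) × (a, b) has no saddle point. Let the inspector play 1 with probability p; indifference gives 3p + 8(1−p) = 4p + (1−p), so p = 7/8.
Similarly the inspectee's optimal q on a is 3/8, and the value is 3·(3/8) + (4)·(5/8) = 29/8.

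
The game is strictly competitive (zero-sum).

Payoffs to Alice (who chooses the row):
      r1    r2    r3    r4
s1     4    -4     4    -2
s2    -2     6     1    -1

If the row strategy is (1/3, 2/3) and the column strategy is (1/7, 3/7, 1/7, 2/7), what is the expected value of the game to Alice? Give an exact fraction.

Against (1/7, 3/7, 1/7, 2/7), each row's expected payoff is s1: -8/7; s2: 15/7.
Taking the (1/3, 2/3)-weighted average: (1/3)·(-8/7) + (2/3)·(15/7) = 22/21.

22/21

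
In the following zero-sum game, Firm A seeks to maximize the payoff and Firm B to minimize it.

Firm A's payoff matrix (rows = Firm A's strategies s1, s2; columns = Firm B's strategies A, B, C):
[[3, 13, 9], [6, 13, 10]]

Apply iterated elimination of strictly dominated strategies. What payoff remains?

Column B is strictly dominated by A for Firm B (3<13, 6<13); eliminate B.
Column C is strictly dominated by A for Firm B (3<9, 6<10); eliminate C.
Row s1 is strictly dominated by row s2 (6>3); eliminate s1.
Only (s2, A) remains, with payoff 6.

6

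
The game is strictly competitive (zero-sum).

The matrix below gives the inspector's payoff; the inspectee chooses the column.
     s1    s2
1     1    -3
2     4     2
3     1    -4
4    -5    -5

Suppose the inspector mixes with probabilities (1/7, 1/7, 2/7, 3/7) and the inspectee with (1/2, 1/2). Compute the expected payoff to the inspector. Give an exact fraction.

-16/7

Against (1/2, 1/2), each row's expected payoff is 1: -1; 2: 3; 3: -3/2; 4: -5.
Taking the (1/7, 1/7, 2/7, 3/7)-weighted average: (1/7)·(-1) + (1/7)·(3) + (2/7)·(-3/2) + (3/7)·(-5) = -16/7.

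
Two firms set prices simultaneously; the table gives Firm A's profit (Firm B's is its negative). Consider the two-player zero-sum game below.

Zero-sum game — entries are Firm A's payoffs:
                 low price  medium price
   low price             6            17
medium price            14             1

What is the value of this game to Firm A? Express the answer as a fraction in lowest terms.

29/3

Row minima are 6 and 1, so Firm A's maximin is 6; column maxima are 14 and 17, so Firm B's minimax is 14. These differ, so the equilibrium is in mixed strategies.
Let Firm A play low price with probability p. Firm B is indifferent when 6p + 14(1−p) = 17p + (1−p), giving p = 13/24.
Let Firm B play low price with probability q. Firm A is indifferent when 6q + 17(1−q) = 14q + (1−q), giving q = 2/3.
The value is 6·(2/3) + (17)·(1/3) = 29/3.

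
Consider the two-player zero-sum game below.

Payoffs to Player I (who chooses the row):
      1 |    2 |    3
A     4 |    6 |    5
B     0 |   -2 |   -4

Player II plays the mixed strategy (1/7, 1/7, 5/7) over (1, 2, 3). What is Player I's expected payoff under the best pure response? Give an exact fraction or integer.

A: (4)·(1/7) + (6)·(1/7) + (5)·(5/7) = 5.
B: (0)·(1/7) + (-2)·(1/7) + (-4)·(5/7) = -22/7.
The best pure response is A with expected payoff 5.

5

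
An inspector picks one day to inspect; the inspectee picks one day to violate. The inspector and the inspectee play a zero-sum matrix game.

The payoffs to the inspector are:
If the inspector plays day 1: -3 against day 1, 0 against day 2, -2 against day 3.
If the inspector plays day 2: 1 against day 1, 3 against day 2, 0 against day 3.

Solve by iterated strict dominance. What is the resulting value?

Row day 1 is strictly dominated by row day 2 (1>-3, 3>0, 0>-2); eliminate day 1.
Column day 1 is strictly dominated by day 3 for the inspectee (0<1); eliminate day 1.
Column day 2 is strictly dominated by day 3 for the inspectee (0<3); eliminate day 2.
Only (day 2, day 3) remains, with payoff 0.

0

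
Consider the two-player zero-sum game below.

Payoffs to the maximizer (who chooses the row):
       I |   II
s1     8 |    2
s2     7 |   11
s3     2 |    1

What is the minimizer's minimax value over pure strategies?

8

The worst case (largest entry) in each column is I: 8, II: 11.
The best (smallest) of these is 8.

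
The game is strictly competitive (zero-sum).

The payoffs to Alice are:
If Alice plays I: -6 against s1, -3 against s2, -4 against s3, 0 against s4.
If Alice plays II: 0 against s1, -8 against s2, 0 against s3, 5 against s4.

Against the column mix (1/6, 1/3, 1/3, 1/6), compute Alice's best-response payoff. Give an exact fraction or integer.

-11/6

I: (-6)·(1/6) + (-3)·(1/3) + (-4)·(1/3) + (0)·(1/6) = -10/3.
II: (0)·(1/6) + (-8)·(1/3) + (0)·(1/3) + (5)·(1/6) = -11/6.
The best pure response is II with expected payoff -11/6.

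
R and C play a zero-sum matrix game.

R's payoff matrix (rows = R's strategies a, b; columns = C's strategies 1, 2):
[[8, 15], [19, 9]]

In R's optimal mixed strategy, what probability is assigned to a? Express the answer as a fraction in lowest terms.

10/17

Row minima are 8 and 9, so R's maximin is 9; column maxima are 19 and 15, so C's minimax is 15. These differ, so the equilibrium is in mixed strategies.
Let R play a with probability p. C is indifferent when 8p + 19(1−p) = 15p + 9(1−p), giving p = 10/17.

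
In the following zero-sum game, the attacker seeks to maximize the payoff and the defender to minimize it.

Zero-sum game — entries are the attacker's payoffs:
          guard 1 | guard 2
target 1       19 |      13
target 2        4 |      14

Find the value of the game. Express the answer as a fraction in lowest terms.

107/8

Row minima are 13 and 4, so the attacker's maximin is 13; column maxima are 19 and 14, so the defender's minimax is 14. These differ, so the equilibrium is in mixed strategies.
Let the attacker play target 1 with probability p. The defender is indifferent when 19p + 4(1−p) = 13p + 14(1−p), giving p = 5/8.
Let the defender play guard 1 with probability q. The attacker is indifferent when 19q + 13(1−q) = 4q + 14(1−q), giving q = 1/16.
The value is 19·(1/16) + (13)·(15/16) = 107/8.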